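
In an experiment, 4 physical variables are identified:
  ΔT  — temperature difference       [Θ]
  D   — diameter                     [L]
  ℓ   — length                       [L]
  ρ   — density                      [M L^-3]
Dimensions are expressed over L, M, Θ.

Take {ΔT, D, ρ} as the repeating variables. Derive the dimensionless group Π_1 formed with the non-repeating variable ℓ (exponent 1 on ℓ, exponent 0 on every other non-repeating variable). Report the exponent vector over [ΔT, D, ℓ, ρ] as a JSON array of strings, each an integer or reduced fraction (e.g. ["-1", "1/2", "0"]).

["0", "-1", "1", "0"]

Write exponents as rows L,M,Θ / cols ΔT,D,ℓ,ρ:
  L: [ 0  1  1 -3]
  M: [ 0  0  0  1]
  Θ: [ 1  0  0  0]
Echelon form has 3 nonzero rows (pivots: ΔT,D,ρ)
Pivot set = {ΔT,D,ρ}, free = {ℓ}
RREF:
  r0: [   1    0    0    0]
  r1: [   0    1    1    0]
  r2: [   0    0    0    1]
Fix exponent of ℓ at 1; solve each RREF row for its pivot's exponent:
  r0: exp(ΔT) + (0)·1 = 0 ⇒ exp(ΔT) = 0
  r1: exp(D) + (1)·1 = 0 ⇒ exp(D) = -1
  r2: exp(ρ) + (0)·1 = 0 ⇒ exp(ρ) = 0
Π_1 = D^-1 · ℓ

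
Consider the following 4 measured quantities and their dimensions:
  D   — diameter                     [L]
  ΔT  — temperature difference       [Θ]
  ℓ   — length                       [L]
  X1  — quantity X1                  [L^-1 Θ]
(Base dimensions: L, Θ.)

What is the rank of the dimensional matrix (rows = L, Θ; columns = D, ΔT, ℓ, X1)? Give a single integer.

2

Write exponents as rows L,Θ / cols D,ΔT,ℓ,X1:
  L: [ 1  0  1 -1]
  Θ: [ 0  1  0  1]
Echelon form has 2 nonzero rows (pivots: D,ΔT)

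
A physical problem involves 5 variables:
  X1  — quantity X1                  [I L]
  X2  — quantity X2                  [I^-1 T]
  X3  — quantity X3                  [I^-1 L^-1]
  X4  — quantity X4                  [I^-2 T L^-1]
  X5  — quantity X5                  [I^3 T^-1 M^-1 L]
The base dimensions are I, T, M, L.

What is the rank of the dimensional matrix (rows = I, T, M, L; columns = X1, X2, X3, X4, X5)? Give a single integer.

3

Dimensional matrix (I×T×M×L by X1×X2×X3×X4×X5):
  I: [ 1 -1 -1 -2  3]
  T: [ 0  1  0  1 -1]
  M: [ 0  0  0  0 -1]
  L: [ 1  0 -1 -1  1]
Echelon form has 3 nonzero rows (pivots: X1,X2,X5)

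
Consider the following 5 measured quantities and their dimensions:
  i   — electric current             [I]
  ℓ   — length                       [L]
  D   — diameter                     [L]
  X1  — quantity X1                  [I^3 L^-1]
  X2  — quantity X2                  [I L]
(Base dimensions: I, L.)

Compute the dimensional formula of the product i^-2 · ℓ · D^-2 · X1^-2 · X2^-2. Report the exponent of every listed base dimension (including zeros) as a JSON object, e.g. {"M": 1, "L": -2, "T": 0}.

Write exponents as rows I,L / cols i,ℓ,D,X1,X2:
  I: [ 1  0  0  3  1]
  L: [ 0  1  1 -1  1]
  [I]: (-2)·1+(1)·0+(-2)·0+(-2)·3+(-2)·1 = -10
  [L]: (-2)·0+(1)·1+(-2)·1+(-2)·-1+(-2)·1 = -1
⇒ I^-10 L^-1

{"I": -10, "L": -1}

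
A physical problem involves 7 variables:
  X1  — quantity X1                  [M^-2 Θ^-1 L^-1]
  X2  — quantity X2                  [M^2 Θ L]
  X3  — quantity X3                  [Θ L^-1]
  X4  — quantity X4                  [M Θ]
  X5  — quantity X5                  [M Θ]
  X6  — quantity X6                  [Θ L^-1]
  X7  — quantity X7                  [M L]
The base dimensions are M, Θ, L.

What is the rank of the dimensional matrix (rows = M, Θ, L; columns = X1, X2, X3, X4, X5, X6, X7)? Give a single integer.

2

Write exponents as rows M,Θ,L / cols X1,X2,X3,X4,X5,X6,X7:
  M: [-2  2  0  1  1  0  1]
  Θ: [-1  1  1  1  1  1  0]
  L: [-1  1 -1  0  0 -1  1]
RREF → pivots at {X1,X3} ⇒ r = 2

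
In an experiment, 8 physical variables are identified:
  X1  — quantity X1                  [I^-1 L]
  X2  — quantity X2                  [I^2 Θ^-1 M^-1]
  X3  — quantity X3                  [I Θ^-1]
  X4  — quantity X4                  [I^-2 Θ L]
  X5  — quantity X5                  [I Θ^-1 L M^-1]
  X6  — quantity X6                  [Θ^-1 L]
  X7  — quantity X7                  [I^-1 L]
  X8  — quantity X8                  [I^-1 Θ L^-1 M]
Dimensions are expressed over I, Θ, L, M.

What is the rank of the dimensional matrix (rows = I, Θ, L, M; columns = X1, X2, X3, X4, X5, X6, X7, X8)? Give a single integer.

3

Write exponents as rows I,Θ,L,M / cols X1,X2,X3,X4,X5,X6,X7,X8:
  I: [-1  2  1 -2  1  0 -1 -1]
  Θ: [ 0 -1 -1  1 -1 -1  0  1]
  L: [ 1  0  0  1  1  1  1 -1]
  M: [ 0 -1  0  0 -1  0  0  1]
Row reduction gives pivot columns X1,X2,X3; rank = 3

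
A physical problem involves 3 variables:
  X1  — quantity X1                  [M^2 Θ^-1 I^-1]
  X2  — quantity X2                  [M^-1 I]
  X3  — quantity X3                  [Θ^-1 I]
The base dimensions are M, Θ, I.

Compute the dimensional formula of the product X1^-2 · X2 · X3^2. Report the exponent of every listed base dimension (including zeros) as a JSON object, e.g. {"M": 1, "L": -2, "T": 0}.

Write exponents as rows M,Θ,I / cols X1,X2,X3:
  M: [ 2 -1  0]
  Θ: [-1  0 -1]
  I: [-1  1  1]
  [M]: (-2)·2+(1)·-1+(2)·0 = -5
  [Θ]: (-2)·-1+(1)·0+(2)·-1 = 0
  [I]: (-2)·-1+(1)·1+(2)·1 = 5
⇒ M^-5 I^5

{"M": -5, "Θ": 0, "I": 5}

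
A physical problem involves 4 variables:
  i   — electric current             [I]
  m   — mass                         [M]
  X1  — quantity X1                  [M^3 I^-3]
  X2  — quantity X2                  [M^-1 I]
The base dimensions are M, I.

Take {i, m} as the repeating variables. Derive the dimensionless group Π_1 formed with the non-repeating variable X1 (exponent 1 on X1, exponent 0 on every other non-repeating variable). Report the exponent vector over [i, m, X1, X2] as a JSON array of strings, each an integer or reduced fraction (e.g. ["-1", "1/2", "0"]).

Dimensional matrix (M×I by i×m×X1×X2):
  M: [ 0  1  3 -1]
  I: [ 1  0 -3  1]
RREF → pivots at {i,m} ⇒ r = 2
Repeat: i,m; free: X1,X2
RREF:
  r0: [   1    0   -3    1]
  r1: [   0    1    3   -1]
Fix exponent of X1 at 1, X2 at 0; solve each RREF row for its pivot's exponent:
  r0: exp(i) + (-3)·1 = 0 ⇒ exp(i) = 3
  r1: exp(m) + (3)·1 = 0 ⇒ exp(m) = -3
Π_1 = i^3 · m^-3 · X1

["3", "-3", "1", "0"]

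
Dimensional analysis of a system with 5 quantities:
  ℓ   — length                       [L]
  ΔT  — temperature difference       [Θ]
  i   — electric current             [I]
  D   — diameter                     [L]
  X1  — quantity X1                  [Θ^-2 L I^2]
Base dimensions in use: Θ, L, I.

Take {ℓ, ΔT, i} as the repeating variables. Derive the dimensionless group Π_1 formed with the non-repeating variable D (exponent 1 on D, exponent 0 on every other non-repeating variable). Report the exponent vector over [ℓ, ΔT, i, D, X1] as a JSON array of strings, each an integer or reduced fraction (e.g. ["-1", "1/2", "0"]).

["-1", "0", "0", "1", "0"]

Dimensional matrix (Θ×L×I by ℓ×ΔT×i×D×X1):
  Θ: [ 0  1  0  0 -2]
  L: [ 1  0  0  1  1]
  I: [ 0  0  1  0  2]
Row reduction gives pivot columns ℓ,ΔT,i; rank = 3
Repeat: ℓ,ΔT,i; free: D,X1
RREF:
  r0: [   1    0    0    1    1]
  r1: [   0    1    0    0   -2]
  r2: [   0    0    1    0    2]
Fix exponent of D at 1, X1 at 0; solve each RREF row for its pivot's exponent:
  r0: exp(ℓ) + (1)·1 = 0 ⇒ exp(ℓ) = -1
  r1: exp(ΔT) + (0)·1 = 0 ⇒ exp(ΔT) = 0
  r2: exp(i) + (0)·1 = 0 ⇒ exp(i) = 0
Π_1 = ℓ^-1 · D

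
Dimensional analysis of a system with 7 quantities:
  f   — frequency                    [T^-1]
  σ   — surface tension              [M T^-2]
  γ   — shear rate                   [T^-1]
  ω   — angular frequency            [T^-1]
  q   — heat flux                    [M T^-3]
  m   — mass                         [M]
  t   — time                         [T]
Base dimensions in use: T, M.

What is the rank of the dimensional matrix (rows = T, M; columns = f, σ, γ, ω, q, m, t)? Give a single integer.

Write exponents as rows T,M / cols f,σ,γ,ω,q,m,t:
  T: [-1 -2 -1 -1 -3  0  1]
  M: [ 0  1  0  0  1  1  0]
Row reduction gives pivot columns f,σ; rank = 2

2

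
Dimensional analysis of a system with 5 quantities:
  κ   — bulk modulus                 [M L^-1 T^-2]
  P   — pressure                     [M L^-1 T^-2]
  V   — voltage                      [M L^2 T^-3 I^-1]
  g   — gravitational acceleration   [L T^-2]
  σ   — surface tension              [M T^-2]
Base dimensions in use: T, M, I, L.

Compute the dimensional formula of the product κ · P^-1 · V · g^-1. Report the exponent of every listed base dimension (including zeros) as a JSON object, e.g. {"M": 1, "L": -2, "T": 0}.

Exponent matrix [T,M,I,L] × [κ,P,V,g,σ]:
  T: [-2 -2 -3 -2 -2]
  M: [ 1  1  1  0  1]
  I: [ 0  0 -1  0  0]
  L: [-1 -1  2  1  0]
  [T]: (1)·-2+(-1)·-2+(1)·-3+(-1)·-2 = -1
  [M]: (1)·1+(-1)·1+(1)·1+(-1)·0 = 1
  [I]: (1)·0+(-1)·0+(1)·-1+(-1)·0 = -1
  [L]: (1)·-1+(-1)·-1+(1)·2+(-1)·1 = 1
⇒ T^-1 M I^-1 L

{"T": -1, "M": 1, "I": -1, "L": 1}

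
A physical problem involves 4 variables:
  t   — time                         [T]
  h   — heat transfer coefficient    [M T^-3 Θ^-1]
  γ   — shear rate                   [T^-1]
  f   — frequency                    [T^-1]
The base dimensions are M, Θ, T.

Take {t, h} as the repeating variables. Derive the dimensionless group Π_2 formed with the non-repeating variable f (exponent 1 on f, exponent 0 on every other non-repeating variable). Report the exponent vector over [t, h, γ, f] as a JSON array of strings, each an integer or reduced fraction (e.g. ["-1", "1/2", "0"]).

Exponent matrix [M,Θ,T] × [t,h,γ,f]:
  M: [ 0  1  0  0]
  Θ: [ 0 -1  0  0]
  T: [ 1 -3 -1 -1]
RREF → pivots at {t,h} ⇒ r = 2
Repeat: t,h; free: γ,f
RREF:
  r0: [   1    0   -1   -1]
  r1: [   0    1    0    0]
  r2: [   0    0    0    0]
Fix exponent of f at 1, γ at 0; solve each RREF row for its pivot's exponent:
  r0: exp(t) + (-1)·1 = 0 ⇒ exp(t) = 1
  r1: exp(h) + (0)·1 = 0 ⇒ exp(h) = 0
Π_2 = t · f

["1", "0", "0", "1"]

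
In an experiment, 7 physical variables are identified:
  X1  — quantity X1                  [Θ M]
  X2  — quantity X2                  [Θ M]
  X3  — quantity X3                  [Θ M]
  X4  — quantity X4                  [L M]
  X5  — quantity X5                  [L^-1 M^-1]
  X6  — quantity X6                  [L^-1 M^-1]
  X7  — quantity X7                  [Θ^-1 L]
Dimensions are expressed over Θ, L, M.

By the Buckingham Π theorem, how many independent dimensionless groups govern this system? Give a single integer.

Write exponents as rows Θ,L,M / cols X1,X2,X3,X4,X5,X6,X7:
  Θ: [ 1  1  1  0  0  0 -1]
  L: [ 0  0  0  1 -1 -1  1]
  M: [ 1  1  1  1 -1 -1  0]
Echelon form has 2 nonzero rows (pivots: X1,X4)
7 vars − rank 2 = 5 Π groups

5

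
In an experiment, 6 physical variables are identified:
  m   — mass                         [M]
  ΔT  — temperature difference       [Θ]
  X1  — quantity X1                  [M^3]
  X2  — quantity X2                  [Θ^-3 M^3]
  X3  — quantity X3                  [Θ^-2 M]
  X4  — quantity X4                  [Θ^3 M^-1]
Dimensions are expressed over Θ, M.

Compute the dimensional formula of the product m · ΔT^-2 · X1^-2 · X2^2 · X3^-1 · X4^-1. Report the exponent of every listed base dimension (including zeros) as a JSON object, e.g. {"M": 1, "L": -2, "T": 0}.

{"Θ": -9, "M": 1}

Write exponents as rows Θ,M / cols m,ΔT,X1,X2,X3,X4:
  Θ: [ 0  1  0 -3 -2  3]
  M: [ 1  0  3  3  1 -1]
  [Θ]: (1)·0+(-2)·1+(-2)·0+(2)·-3+(-1)·-2+(-1)·3 = -9
  [M]: (1)·1+(-2)·0+(-2)·3+(2)·3+(-1)·1+(-1)·-1 = 1
⇒ Θ^-9 M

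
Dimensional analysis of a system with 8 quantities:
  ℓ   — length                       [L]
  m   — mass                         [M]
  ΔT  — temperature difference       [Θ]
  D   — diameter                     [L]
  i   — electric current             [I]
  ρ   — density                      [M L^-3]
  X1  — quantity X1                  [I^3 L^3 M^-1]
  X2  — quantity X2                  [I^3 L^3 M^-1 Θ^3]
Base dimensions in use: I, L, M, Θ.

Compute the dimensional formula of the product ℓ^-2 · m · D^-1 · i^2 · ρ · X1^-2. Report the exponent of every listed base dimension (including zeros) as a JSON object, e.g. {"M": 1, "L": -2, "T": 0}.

Write exponents as rows I,L,M,Θ / cols ℓ,m,ΔT,D,i,ρ,X1,X2:
  I: [ 0  0  0  0  1  0  3  3]
  L: [ 1  0  0  1  0 -3  3  3]
  M: [ 0  1  0  0  0  1 -1 -1]
  Θ: [ 0  0  1  0  0  0  0  3]
  [I]: (-2)·0+(1)·0+(-1)·0+(2)·1+(1)·0+(-2)·3 = -4
  [L]: (-2)·1+(1)·0+(-1)·1+(2)·0+(1)·-3+(-2)·3 = -12
  [M]: (-2)·0+(1)·1+(-1)·0+(2)·0+(1)·1+(-2)·-1 = 4
  [Θ]: (-2)·0+(1)·0+(-1)·0+(2)·0+(1)·0+(-2)·0 = 0
⇒ I^-4 L^-12 M^4

{"I": -4, "L": -12, "M": 4, "Θ": 0}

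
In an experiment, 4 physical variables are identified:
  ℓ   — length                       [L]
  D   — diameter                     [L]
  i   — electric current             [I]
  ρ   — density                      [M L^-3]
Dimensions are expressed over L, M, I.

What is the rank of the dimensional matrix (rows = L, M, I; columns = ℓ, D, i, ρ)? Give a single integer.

3

Write exponents as rows L,M,I / cols ℓ,D,i,ρ:
  L: [ 1  1  0 -3]
  M: [ 0  0  0  1]
  I: [ 0  0  1  0]
RREF → pivots at {ℓ,i,ρ} ⇒ r = 3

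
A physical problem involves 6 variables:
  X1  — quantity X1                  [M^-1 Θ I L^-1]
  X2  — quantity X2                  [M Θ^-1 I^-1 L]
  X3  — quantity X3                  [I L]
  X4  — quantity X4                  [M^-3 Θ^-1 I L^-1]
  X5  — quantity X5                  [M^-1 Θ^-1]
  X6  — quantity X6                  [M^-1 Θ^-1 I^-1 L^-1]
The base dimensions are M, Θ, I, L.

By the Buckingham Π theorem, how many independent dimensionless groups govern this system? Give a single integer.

3

Exponent matrix [M,Θ,I,L] × [X1,X2,X3,X4,X5,X6]:
  M: [-1  1  0 -3 -1 -1]
  Θ: [ 1 -1  0 -1 -1 -1]
  I: [ 1 -1  1  1  0 -1]
  L: [-1  1  1 -1  0 -1]
Row reduction gives pivot columns X1,X3,X4; rank = 3
n=6, r=3 ⇒ 3 dimensionless groups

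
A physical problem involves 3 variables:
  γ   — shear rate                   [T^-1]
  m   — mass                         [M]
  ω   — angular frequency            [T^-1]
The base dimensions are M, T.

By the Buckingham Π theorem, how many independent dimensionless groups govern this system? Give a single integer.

Dimensional matrix (M×T by γ×m×ω):
  M: [ 0  1  0]
  T: [-1  0 -1]
Row reduction gives pivot columns γ,m; rank = 2
n=3, r=2 ⇒ 1 dimensionless group

1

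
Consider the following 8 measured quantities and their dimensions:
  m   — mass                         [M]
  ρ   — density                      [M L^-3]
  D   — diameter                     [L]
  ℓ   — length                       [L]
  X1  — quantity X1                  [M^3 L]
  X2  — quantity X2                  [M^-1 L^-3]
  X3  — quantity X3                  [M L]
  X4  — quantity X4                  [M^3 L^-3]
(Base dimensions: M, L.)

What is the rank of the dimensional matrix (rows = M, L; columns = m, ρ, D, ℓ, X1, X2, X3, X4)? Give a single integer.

2

Exponent matrix [M,L] × [m,ρ,D,ℓ,X1,X2,X3,X4]:
  M: [ 1  1  0  0  3 -1  1  3]
  L: [ 0 -3  1  1  1 -3  1 -3]
Echelon form has 2 nonzero rows (pivots: m,ρ)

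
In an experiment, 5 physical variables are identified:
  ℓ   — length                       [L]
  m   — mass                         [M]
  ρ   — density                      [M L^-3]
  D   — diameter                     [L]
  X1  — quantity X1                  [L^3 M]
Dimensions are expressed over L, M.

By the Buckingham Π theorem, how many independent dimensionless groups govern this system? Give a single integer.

3

Exponent matrix [L,M] × [ℓ,m,ρ,D,X1]:
  L: [ 1  0 -3  1  3]
  M: [ 0  1  1  0  1]
RREF → pivots at {ℓ,m} ⇒ r = 2
5 vars − rank 2 = 3 Π groups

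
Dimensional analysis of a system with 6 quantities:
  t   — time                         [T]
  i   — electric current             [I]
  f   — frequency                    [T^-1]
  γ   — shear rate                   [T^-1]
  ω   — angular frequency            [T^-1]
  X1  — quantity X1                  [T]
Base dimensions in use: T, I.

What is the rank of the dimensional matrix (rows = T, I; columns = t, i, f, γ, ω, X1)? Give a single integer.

2

Dimensional matrix (T×I by t×i×f×γ×ω×X1):
  T: [ 1  0 -1 -1 -1  1]
  I: [ 0  1  0  0  0  0]
Echelon form has 2 nonzero rows (pivots: t,i)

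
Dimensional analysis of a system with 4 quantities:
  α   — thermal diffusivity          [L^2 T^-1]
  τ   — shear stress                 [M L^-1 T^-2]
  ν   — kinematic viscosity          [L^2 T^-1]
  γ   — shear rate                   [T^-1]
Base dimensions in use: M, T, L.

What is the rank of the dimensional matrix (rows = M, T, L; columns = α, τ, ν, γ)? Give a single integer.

3

Dimensional matrix (M×T×L by α×τ×ν×γ):
  M: [ 0  1  0  0]
  T: [-1 -2 -1 -1]
  L: [ 2 -1  2  0]
Row reduction gives pivot columns α,τ,γ; rank = 3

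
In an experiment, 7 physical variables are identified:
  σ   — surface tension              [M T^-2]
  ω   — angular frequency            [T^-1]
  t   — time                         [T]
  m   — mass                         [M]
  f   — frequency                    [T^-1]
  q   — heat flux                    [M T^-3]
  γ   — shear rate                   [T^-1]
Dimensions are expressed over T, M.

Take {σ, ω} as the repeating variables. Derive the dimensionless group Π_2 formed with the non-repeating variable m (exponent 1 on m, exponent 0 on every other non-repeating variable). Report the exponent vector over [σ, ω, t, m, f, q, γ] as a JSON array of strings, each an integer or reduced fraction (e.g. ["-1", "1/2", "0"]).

Exponent matrix [T,M] × [σ,ω,t,m,f,q,γ]:
  T: [-2 -1  1  0 -1 -3 -1]
  M: [ 1  0  0  1  0  1  0]
RREF → pivots at {σ,ω} ⇒ r = 2
Pivot set = {σ,ω}, free = {t,m,f,q,γ}
RREF:
  r0: [   1    0    0    1    0    1    0]
  r1: [   0    1   -1   -2    1    1    1]
Fix exponent of m at 1, t at 0, f at 0, q at 0, γ at 0; solve each RREF row for its pivot's exponent:
  r0: exp(σ) + (1)·1 = 0 ⇒ exp(σ) = -1
  r1: exp(ω) + (-2)·1 = 0 ⇒ exp(ω) = 2
Π_2 = σ^-1 · ω^2 · m

["-1", "2", "0", "1", "0", "0", "0"]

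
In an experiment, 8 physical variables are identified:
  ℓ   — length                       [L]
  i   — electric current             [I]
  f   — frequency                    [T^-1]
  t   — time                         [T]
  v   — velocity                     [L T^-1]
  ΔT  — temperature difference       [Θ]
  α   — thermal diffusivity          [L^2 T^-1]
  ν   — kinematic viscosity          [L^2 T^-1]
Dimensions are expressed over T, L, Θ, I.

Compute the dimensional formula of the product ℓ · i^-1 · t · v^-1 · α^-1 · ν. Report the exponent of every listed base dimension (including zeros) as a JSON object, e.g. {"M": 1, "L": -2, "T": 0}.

Dimensional matrix (T×L×Θ×I by ℓ×i×f×t×v×ΔT×α×ν):
  T: [ 0  0 -1  1 -1  0 -1 -1]
  L: [ 1  0  0  0  1  0  2  2]
  Θ: [ 0  0  0  0  0  1  0  0]
  I: [ 0  1  0  0  0  0  0  0]
  [T]: (1)·0+(-1)·0+(1)·1+(-1)·-1+(-1)·-1+(1)·-1 = 2
  [L]: (1)·1+(-1)·0+(1)·0+(-1)·1+(-1)·2+(1)·2 = 0
  [Θ]: (1)·0+(-1)·0+(1)·0+(-1)·0+(-1)·0+(1)·0 = 0
  [I]: (1)·0+(-1)·1+(1)·0+(-1)·0+(-1)·0+(1)·0 = -1
⇒ T^2 I^-1

{"T": 2, "L": 0, "Θ": 0, "I": -1}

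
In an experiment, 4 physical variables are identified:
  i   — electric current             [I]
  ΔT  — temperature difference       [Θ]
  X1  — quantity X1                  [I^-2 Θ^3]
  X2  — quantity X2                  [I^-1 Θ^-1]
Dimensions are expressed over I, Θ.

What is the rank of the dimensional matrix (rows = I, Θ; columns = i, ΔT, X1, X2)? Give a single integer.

2

Dimensional matrix (I×Θ by i×ΔT×X1×X2):
  I: [ 1  0 -2 -1]
  Θ: [ 0  1  3 -1]
RREF → pivots at {i,ΔT} ⇒ r = 2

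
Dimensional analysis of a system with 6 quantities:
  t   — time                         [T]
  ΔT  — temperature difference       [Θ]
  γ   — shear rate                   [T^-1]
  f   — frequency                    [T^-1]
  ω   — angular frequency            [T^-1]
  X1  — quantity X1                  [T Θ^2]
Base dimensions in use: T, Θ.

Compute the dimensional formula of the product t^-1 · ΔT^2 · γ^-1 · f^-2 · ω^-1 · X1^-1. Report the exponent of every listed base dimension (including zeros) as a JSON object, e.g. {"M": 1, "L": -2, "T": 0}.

Write exponents as rows T,Θ / cols t,ΔT,γ,f,ω,X1:
  T: [ 1  0 -1 -1 -1  1]
  Θ: [ 0  1  0  0  0  2]
  [T]: (-1)·1+(2)·0+(-1)·-1+(-2)·-1+(-1)·-1+(-1)·1 = 2
  [Θ]: (-1)·0+(2)·1+(-1)·0+(-2)·0+(-1)·0+(-1)·2 = 0
⇒ T^2

{"T": 2, "Θ": 0}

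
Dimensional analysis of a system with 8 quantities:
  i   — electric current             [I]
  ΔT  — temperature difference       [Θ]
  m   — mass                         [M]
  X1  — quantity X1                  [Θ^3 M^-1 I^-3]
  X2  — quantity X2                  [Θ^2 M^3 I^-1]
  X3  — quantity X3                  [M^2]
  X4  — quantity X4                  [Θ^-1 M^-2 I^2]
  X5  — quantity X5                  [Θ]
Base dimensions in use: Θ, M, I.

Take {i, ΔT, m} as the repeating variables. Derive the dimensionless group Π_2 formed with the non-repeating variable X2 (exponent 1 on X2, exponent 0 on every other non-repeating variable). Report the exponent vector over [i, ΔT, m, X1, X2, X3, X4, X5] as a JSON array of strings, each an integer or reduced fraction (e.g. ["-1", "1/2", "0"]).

Dimensional matrix (Θ×M×I by i×ΔT×m×X1×X2×X3×X4×X5):
  Θ: [ 0  1  0  3  2  0 -1  1]
  M: [ 0  0  1 -1  3  2 -2  0]
  I: [ 1  0  0 -3 -1  0  2  0]
Echelon form has 3 nonzero rows (pivots: i,ΔT,m)
Repeat: i,ΔT,m; free: X1,X2,X3,X4,X5
RREF:
  r0: [   1    0    0   -3   -1    0    2    0]
  r1: [   0    1    0    3    2    0   -1    1]
  r2: [   0    0    1   -1    3    2   -2    0]
Fix exponent of X2 at 1, X1 at 0, X3 at 0, X4 at 0, X5 at 0; solve each RREF row for its pivot's exponent:
  r0: exp(i) + (-1)·1 = 0 ⇒ exp(i) = 1
  r1: exp(ΔT) + (2)·1 = 0 ⇒ exp(ΔT) = -2
  r2: exp(m) + (3)·1 = 0 ⇒ exp(m) = -3
Π_2 = i · ΔT^-2 · m^-3 · X2

["1", "-2", "-3", "0", "1", "0", "0", "0"]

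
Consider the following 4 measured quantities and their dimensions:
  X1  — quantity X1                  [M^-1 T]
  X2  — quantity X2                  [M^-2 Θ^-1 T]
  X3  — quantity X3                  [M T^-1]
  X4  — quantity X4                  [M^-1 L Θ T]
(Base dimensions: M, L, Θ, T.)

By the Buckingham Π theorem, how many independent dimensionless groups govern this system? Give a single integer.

Exponent matrix [M,L,Θ,T] × [X1,X2,X3,X4]:
  M: [-1 -2  1 -1]
  L: [ 0  0  0  1]
  Θ: [ 0 -1  0  1]
  T: [ 1  1 -1  1]
Echelon form has 3 nonzero rows (pivots: X1,X2,X4)
n=4, r=3 ⇒ 1 dimensionless group

1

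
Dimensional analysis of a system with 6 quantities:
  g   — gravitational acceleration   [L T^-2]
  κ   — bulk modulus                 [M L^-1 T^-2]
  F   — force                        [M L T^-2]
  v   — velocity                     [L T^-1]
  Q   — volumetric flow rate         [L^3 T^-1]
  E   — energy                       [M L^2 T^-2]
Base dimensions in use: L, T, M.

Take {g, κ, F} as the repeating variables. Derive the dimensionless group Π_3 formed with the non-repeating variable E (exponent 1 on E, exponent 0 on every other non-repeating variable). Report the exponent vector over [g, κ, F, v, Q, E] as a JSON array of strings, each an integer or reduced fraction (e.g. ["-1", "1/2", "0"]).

["0", "1/2", "-3/2", "0", "0", "1"]

Write exponents as rows L,T,M / cols g,κ,F,v,Q,E:
  L: [ 1 -1  1  1  3  2]
  T: [-2 -2 -2 -1 -1 -2]
  M: [ 0  1  1  0  0  1]
Row reduction gives pivot columns g,κ,F; rank = 3
Pivot set = {g,κ,F}, free = {v,Q,E}
RREF:
  r0: [   1    0    0  1/2  1/2    0]
  r1: [   0    1    0 -1/4 -5/4 -1/2]
  r2: [   0    0    1  1/4  5/4  3/2]
Fix exponent of E at 1, v at 0, Q at 0; solve each RREF row for its pivot's exponent:
  r0: exp(g) + (0)·1 = 0 ⇒ exp(g) = 0
  r1: exp(κ) + (-1/2)·1 = 0 ⇒ exp(κ) = 1/2
  r2: exp(F) + (3/2)·1 = 0 ⇒ exp(F) = -3/2
Π_3 = κ^(1/2) · F^(-3/2) · E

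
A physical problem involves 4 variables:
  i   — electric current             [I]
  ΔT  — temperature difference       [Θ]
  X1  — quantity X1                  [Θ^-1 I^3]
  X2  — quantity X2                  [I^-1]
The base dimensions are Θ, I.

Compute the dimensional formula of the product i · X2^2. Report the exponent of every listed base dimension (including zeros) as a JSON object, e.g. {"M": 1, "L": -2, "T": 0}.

Exponent matrix [Θ,I] × [i,ΔT,X1,X2]:
  Θ: [ 0  1 -1  0]
  I: [ 1  0  3 -1]
  [Θ]: (1)·0+(2)·0 = 0
  [I]: (1)·1+(2)·-1 = -1
⇒ I^-1

{"Θ": 0, "I": -1}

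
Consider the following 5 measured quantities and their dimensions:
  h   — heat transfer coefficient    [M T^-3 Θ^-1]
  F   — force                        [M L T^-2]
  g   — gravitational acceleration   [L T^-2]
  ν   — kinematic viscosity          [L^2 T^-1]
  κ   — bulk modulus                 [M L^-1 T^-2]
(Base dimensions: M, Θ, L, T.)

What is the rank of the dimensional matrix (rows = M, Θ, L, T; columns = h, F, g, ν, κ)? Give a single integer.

4

Write exponents as rows M,Θ,L,T / cols h,F,g,ν,κ:
  M: [ 1  1  0  0  1]
  Θ: [-1  0  0  0  0]
  L: [ 0  1  1  2 -1]
  T: [-3 -2 -2 -1 -2]
Row reduction gives pivot columns h,F,g,ν; rank = 4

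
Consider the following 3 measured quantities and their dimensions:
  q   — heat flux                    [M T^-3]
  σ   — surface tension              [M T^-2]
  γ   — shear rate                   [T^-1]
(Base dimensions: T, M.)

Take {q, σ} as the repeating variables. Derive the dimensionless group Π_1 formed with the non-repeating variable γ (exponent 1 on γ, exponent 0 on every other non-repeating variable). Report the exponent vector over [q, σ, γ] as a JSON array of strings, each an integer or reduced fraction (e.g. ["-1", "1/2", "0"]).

["-1", "1", "1"]

Dimensional matrix (T×M by q×σ×γ):
  T: [-3 -2 -1]
  M: [ 1  1  0]
RREF → pivots at {q,σ} ⇒ r = 2
Pivot set = {q,σ}, free = {γ}
RREF:
  r0: [   1    0    1]
  r1: [   0    1   -1]
Fix exponent of γ at 1; solve each RREF row for its pivot's exponent:
  r0: exp(q) + (1)·1 = 0 ⇒ exp(q) = -1
  r1: exp(σ) + (-1)·1 = 0 ⇒ exp(σ) = 1
Π_1 = q^-1 · σ · γ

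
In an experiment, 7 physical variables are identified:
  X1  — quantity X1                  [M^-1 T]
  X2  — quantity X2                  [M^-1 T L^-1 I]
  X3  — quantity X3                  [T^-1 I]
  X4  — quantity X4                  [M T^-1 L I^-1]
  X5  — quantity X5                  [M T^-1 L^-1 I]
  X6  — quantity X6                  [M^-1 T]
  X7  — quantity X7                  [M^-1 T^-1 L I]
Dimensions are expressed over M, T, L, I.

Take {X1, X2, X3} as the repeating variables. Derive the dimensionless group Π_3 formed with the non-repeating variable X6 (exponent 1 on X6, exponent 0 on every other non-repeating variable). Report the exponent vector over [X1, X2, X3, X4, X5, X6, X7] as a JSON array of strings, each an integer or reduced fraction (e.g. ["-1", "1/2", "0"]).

["-1", "0", "0", "0", "0", "1", "0"]

Write exponents as rows M,T,L,I / cols X1,X2,X3,X4,X5,X6,X7:
  M: [-1 -1  0  1  1 -1 -1]
  T: [ 1  1 -1 -1 -1  1 -1]
  L: [ 0 -1  0  1 -1  0  1]
  I: [ 0  1  1 -1  1  0  1]
Echelon form has 3 nonzero rows (pivots: X1,X2,X3)
Pivot set = {X1,X2,X3}, free = {X4,X5,X6,X7}
RREF:
  r0: [   1    0    0    0   -2    1    2]
  r1: [   0    1    0   -1    1    0   -1]
  r2: [   0    0    1    0    0    0    2]
  r3: [   0    0    0    0    0    0    0]
Fix exponent of X6 at 1, X4 at 0, X5 at 0, X7 at 0; solve each RREF row for its pivot's exponent:
  r0: exp(X1) + (1)·1 = 0 ⇒ exp(X1) = -1
  r1: exp(X2) + (0)·1 = 0 ⇒ exp(X2) = 0
  r2: exp(X3) + (0)·1 = 0 ⇒ exp(X3) = 0
Π_3 = X1^-1 · X6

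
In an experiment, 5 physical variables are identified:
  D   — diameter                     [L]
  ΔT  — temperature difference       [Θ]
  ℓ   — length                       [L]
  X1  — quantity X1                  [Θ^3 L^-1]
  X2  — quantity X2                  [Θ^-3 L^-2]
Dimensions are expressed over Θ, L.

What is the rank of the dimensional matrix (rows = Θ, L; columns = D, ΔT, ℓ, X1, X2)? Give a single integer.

2

Exponent matrix [Θ,L] × [D,ΔT,ℓ,X1,X2]:
  Θ: [ 0  1  0  3 -3]
  L: [ 1  0  1 -1 -2]
Row reduction gives pivot columns D,ΔT; rank = 2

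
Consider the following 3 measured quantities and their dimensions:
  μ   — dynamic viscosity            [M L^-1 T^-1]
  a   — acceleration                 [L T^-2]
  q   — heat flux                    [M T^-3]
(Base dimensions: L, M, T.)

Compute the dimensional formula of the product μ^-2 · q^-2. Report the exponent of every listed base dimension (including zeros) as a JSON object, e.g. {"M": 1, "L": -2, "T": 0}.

{"L": 2, "M": -4, "T": 8}

Write exponents as rows L,M,T / cols μ,a,q:
  L: [-1  1  0]
  M: [ 1  0  1]
  T: [-1 -2 -3]
  [L]: (-2)·-1+(-2)·0 = 2
  [M]: (-2)·1+(-2)·1 = -4
  [T]: (-2)·-1+(-2)·-3 = 8
⇒ L^2 M^-4 T^8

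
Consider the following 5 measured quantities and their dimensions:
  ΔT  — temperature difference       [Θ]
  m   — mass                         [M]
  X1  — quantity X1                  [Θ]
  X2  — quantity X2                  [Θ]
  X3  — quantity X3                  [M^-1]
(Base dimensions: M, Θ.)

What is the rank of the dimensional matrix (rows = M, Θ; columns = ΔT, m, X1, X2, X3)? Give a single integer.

Write exponents as rows M,Θ / cols ΔT,m,X1,X2,X3:
  M: [ 0  1  0  0 -1]
  Θ: [ 1  0  1  1  0]
RREF → pivots at {ΔT,m} ⇒ r = 2

2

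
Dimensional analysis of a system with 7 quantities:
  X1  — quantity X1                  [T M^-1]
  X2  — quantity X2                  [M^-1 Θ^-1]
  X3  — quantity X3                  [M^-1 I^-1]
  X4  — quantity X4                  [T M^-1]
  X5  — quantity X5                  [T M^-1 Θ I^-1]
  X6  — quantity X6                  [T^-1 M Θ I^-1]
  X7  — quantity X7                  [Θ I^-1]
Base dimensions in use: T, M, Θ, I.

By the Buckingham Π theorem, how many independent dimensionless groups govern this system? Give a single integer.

Exponent matrix [T,M,Θ,I] × [X1,X2,X3,X4,X5,X6,X7]:
  T: [ 1  0  0  1  1 -1  0]
  M: [-1 -1 -1 -1 -1  1  0]
  Θ: [ 0 -1  0  0  1  1  1]
  I: [ 0  0 -1  0 -1 -1 -1]
Echelon form has 3 nonzero rows (pivots: X1,X2,X3)
Π count = n − r = 7 − 3 = 4

4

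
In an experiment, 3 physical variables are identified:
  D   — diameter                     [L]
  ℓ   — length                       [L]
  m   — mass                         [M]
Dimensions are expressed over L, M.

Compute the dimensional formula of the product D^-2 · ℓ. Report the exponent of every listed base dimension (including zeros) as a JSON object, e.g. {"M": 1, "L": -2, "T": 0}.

{"L": -1, "M": 0}

Dimensional matrix (L×M by D×ℓ×m):
  L: [ 1  1  0]
  M: [ 0  0  1]
  [L]: (-2)·1+(1)·1 = -1
  [M]: (-2)·0+(1)·0 = 0
⇒ L^-1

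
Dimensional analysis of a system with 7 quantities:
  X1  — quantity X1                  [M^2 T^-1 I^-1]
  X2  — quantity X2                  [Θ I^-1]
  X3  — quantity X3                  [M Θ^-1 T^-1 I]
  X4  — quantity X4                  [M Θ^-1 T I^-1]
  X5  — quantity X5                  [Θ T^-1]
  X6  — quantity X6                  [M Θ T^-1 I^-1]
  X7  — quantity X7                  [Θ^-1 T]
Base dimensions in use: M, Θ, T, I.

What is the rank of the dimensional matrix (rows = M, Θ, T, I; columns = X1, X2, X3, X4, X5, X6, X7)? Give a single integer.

3

Exponent matrix [M,Θ,T,I] × [X1,X2,X3,X4,X5,X6,X7]:
  M: [ 2  0  1  1  0  1  0]
  Θ: [ 0  1 -1 -1  1  1 -1]
  T: [-1  0 -1  1 -1 -1  1]
  I: [-1 -1  1 -1  0 -1  0]
Row reduction gives pivot columns X1,X2,X3; rank = 3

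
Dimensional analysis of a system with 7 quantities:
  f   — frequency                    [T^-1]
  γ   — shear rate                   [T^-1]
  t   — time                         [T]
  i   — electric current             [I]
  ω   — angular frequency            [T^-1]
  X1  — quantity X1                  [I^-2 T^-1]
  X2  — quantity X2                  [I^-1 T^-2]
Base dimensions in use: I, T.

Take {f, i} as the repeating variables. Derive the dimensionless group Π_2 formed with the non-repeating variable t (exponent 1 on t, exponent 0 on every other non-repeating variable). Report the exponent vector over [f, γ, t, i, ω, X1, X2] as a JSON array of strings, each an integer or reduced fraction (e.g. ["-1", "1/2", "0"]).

["1", "0", "1", "0", "0", "0", "0"]

Write exponents as rows I,T / cols f,γ,t,i,ω,X1,X2:
  I: [ 0  0  0  1  0 -2 -1]
  T: [-1 -1  1  0 -1 -1 -2]
Echelon form has 2 nonzero rows (pivots: f,i)
Pivot set = {f,i}, free = {γ,t,ω,X1,X2}
RREF:
  r0: [   1    1   -1    0    1    1    2]
  r1: [   0    0    0    1    0   -2   -1]
Fix exponent of t at 1, γ at 0, ω at 0, X1 at 0, X2 at 0; solve each RREF row for its pivot's exponent:
  r0: exp(f) + (-1)·1 = 0 ⇒ exp(f) = 1
  r1: exp(i) + (0)·1 = 0 ⇒ exp(i) = 0
Π_2 = f · t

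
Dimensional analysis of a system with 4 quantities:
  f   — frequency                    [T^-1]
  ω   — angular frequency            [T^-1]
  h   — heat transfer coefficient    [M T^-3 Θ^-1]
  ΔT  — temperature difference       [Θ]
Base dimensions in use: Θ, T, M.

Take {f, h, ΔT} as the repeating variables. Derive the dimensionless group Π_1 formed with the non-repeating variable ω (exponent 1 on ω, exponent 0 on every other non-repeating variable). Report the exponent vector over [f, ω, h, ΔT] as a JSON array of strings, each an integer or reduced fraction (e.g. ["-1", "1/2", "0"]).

["-1", "1", "0", "0"]

Write exponents as rows Θ,T,M / cols f,ω,h,ΔT:
  Θ: [ 0  0 -1  1]
  T: [-1 -1 -3  0]
  M: [ 0  0  1  0]
RREF → pivots at {f,h,ΔT} ⇒ r = 3
Pivot set = {f,h,ΔT}, free = {ω}
RREF:
  r0: [   1    1    0    0]
  r1: [   0    0    1    0]
  r2: [   0    0    0    1]
Fix exponent of ω at 1; solve each RREF row for its pivot's exponent:
  r0: exp(f) + (1)·1 = 0 ⇒ exp(f) = -1
  r1: exp(h) + (0)·1 = 0 ⇒ exp(h) = 0
  r2: exp(ΔT) + (0)·1 = 0 ⇒ exp(ΔT) = 0
Π_1 = f^-1 · ω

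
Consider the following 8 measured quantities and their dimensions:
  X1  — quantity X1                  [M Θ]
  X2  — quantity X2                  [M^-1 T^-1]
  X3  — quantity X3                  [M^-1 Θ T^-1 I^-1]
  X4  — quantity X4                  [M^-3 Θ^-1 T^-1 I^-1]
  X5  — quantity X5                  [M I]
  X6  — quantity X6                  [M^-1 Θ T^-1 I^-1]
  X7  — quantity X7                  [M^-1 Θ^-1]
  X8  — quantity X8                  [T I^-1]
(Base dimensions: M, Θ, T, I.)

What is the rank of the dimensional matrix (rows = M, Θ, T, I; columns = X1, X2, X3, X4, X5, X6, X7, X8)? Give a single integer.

3

Dimensional matrix (M×Θ×T×I by X1×X2×X3×X4×X5×X6×X7×X8):
  M: [ 1 -1 -1 -3  1 -1 -1  0]
  Θ: [ 1  0  1 -1  0  1 -1  0]
  T: [ 0 -1 -1 -1  0 -1  0  1]
  I: [ 0  0 -1 -1  1 -1  0 -1]
Echelon form has 3 nonzero rows (pivots: X1,X2,X3)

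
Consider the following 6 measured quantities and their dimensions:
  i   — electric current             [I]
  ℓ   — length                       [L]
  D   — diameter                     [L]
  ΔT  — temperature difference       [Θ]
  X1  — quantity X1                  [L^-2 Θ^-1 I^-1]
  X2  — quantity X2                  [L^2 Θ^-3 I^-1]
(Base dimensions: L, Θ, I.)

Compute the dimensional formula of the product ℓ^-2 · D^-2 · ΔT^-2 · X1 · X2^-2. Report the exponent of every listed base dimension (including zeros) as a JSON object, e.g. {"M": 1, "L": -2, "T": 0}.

Dimensional matrix (L×Θ×I by i×ℓ×D×ΔT×X1×X2):
  L: [ 0  1  1  0 -2  2]
  Θ: [ 0  0  0  1 -1 -3]
  I: [ 1  0  0  0 -1 -1]
  [L]: (-2)·1+(-2)·1+(-2)·0+(1)·-2+(-2)·2 = -10
  [Θ]: (-2)·0+(-2)·0+(-2)·1+(1)·-1+(-2)·-3 = 3
  [I]: (-2)·0+(-2)·0+(-2)·0+(1)·-1+(-2)·-1 = 1
⇒ L^-10 Θ^3 I

{"L": -10, "Θ": 3, "I": 1}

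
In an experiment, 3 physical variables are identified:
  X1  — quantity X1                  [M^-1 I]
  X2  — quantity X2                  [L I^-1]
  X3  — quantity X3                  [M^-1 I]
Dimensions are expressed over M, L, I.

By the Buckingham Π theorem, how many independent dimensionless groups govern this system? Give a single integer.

1

Dimensional matrix (M×L×I by X1×X2×X3):
  M: [-1  0 -1]
  L: [ 0  1  0]
  I: [ 1 -1  1]
Row reduction gives pivot columns X1,X2; rank = 2
3 vars − rank 2 = 1 Π group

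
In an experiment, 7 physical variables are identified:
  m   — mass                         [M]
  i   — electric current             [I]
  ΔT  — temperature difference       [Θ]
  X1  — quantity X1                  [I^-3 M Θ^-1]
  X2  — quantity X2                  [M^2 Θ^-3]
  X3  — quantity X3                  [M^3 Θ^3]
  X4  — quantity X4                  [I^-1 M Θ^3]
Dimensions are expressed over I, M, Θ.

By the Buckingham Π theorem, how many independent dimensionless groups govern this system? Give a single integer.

4

Write exponents as rows I,M,Θ / cols m,i,ΔT,X1,X2,X3,X4:
  I: [ 0  1  0 -3  0  0 -1]
  M: [ 1  0  0  1  2  3  1]
  Θ: [ 0  0  1 -1 -3  3  3]
RREF → pivots at {m,i,ΔT} ⇒ r = 3
7 vars − rank 3 = 4 Π groups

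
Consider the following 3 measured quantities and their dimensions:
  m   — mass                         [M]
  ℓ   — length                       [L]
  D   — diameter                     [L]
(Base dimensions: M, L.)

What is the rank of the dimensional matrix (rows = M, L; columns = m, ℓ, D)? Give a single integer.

2

Dimensional matrix (M×L by m×ℓ×D):
  M: [ 1  0  0]
  L: [ 0  1  1]
RREF → pivots at {m,ℓ} ⇒ r = 2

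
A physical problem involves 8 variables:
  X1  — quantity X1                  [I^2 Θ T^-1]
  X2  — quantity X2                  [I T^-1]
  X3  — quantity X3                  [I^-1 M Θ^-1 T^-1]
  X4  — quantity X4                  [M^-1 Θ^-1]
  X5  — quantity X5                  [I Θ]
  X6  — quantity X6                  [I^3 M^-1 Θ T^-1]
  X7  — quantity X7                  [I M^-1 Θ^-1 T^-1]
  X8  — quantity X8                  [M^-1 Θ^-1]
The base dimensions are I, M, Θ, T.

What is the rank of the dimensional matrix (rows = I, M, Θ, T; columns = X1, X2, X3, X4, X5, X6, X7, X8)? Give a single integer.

Write exponents as rows I,M,Θ,T / cols X1,X2,X3,X4,X5,X6,X7,X8:
  I: [ 2  1 -1  0  1  3  1  0]
  M: [ 0  0  1 -1  0 -1 -1 -1]
  Θ: [ 1  0 -1 -1  1  1 -1 -1]
  T: [-1 -1 -1  0  0 -1 -1  0]
Echelon form has 3 nonzero rows (pivots: X1,X2,X3)

3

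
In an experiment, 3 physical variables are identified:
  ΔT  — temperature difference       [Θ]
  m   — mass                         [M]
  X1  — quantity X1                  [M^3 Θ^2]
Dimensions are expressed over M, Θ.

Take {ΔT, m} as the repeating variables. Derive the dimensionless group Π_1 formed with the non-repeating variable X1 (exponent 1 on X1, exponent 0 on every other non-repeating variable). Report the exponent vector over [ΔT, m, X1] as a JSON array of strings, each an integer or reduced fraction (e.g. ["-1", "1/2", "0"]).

Dimensional matrix (M×Θ by ΔT×m×X1):
  M: [ 0  1  3]
  Θ: [ 1  0  2]
RREF → pivots at {ΔT,m} ⇒ r = 2
Pivot set = {ΔT,m}, free = {X1}
RREF:
  r0: [   1    0    2]
  r1: [   0    1    3]
Fix exponent of X1 at 1; solve each RREF row for its pivot's exponent:
  r0: exp(ΔT) + (2)·1 = 0 ⇒ exp(ΔT) = -2
  r1: exp(m) + (3)·1 = 0 ⇒ exp(m) = -3
Π_1 = ΔT^-2 · m^-3 · X1

["-2", "-3", "1"]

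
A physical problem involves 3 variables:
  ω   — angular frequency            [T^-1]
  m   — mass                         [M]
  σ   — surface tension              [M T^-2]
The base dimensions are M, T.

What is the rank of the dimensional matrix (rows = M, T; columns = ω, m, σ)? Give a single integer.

Exponent matrix [M,T] × [ω,m,σ]:
  M: [ 0  1  1]
  T: [-1  0 -2]
Row reduction gives pivot columns ω,m; rank = 2

2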